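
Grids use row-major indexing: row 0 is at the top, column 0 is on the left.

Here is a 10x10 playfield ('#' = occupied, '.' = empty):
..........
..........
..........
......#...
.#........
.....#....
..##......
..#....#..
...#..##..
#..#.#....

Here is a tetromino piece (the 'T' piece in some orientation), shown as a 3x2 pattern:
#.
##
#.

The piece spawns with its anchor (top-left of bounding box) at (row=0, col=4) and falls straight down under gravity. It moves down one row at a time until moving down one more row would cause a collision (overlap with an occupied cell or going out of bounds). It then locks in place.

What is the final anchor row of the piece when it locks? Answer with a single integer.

Answer: 3

Derivation:
Spawn at (row=0, col=4). Try each row:
  row 0: fits
  row 1: fits
  row 2: fits
  row 3: fits
  row 4: blocked -> lock at row 3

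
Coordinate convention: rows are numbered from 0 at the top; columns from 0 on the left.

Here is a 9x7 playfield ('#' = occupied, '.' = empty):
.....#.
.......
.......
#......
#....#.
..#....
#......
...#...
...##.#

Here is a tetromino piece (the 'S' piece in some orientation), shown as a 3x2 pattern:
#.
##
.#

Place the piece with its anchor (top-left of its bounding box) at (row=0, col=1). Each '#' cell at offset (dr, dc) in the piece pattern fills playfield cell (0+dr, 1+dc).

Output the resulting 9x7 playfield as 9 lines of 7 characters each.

Fill (0+0,1+0) = (0,1)
Fill (0+1,1+0) = (1,1)
Fill (0+1,1+1) = (1,2)
Fill (0+2,1+1) = (2,2)

Answer: .#...#.
.##....
..#....
#......
#....#.
..#....
#......
...#...
...##.#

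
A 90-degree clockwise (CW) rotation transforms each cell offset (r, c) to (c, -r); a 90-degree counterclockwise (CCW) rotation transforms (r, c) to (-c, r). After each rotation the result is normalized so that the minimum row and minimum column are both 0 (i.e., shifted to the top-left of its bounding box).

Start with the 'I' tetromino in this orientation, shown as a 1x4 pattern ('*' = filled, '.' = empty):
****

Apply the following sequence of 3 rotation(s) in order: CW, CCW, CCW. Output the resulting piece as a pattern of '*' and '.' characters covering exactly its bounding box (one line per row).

Start:
****
After rotation 1 (CW):
*
*
*
*
After rotation 2 (CCW):
****
After rotation 3 (CCW):
*
*
*
*

Answer: *
*
*
*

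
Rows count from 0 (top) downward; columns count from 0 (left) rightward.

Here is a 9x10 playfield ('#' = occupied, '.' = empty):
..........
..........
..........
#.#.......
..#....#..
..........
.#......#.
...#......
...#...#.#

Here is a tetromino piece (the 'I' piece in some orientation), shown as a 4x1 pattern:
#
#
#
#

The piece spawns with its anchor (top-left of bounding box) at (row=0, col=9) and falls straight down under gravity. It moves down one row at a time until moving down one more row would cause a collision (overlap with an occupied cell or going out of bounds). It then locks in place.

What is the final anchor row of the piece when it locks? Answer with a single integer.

Answer: 4

Derivation:
Spawn at (row=0, col=9). Try each row:
  row 0: fits
  row 1: fits
  row 2: fits
  row 3: fits
  row 4: fits
  row 5: blocked -> lock at row 4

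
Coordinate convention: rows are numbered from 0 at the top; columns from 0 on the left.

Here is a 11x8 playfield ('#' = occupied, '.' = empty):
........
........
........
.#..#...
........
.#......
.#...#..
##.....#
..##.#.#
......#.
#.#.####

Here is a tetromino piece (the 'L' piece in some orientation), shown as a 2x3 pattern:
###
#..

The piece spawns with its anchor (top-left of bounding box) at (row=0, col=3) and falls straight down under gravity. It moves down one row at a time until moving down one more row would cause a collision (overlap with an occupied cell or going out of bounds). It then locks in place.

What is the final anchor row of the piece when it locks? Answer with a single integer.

Spawn at (row=0, col=3). Try each row:
  row 0: fits
  row 1: fits
  row 2: fits
  row 3: blocked -> lock at row 2

Answer: 2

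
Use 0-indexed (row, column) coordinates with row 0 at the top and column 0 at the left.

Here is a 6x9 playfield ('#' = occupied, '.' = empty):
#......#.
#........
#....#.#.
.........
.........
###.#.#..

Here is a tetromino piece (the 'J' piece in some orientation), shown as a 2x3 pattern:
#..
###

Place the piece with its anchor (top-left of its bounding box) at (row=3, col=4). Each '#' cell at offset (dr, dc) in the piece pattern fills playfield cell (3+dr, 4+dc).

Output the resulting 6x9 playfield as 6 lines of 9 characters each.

Fill (3+0,4+0) = (3,4)
Fill (3+1,4+0) = (4,4)
Fill (3+1,4+1) = (4,5)
Fill (3+1,4+2) = (4,6)

Answer: #......#.
#........
#....#.#.
....#....
....###..
###.#.#..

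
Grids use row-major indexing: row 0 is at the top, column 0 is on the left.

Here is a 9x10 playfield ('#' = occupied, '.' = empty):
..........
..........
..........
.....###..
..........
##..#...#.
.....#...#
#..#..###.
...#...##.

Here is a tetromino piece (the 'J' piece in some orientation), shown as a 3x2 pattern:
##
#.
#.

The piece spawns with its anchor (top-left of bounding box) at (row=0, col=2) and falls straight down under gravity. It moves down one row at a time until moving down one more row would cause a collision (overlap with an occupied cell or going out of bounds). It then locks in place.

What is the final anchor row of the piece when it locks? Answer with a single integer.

Answer: 6

Derivation:
Spawn at (row=0, col=2). Try each row:
  row 0: fits
  row 1: fits
  row 2: fits
  row 3: fits
  row 4: fits
  row 5: fits
  row 6: fits
  row 7: blocked -> lock at row 6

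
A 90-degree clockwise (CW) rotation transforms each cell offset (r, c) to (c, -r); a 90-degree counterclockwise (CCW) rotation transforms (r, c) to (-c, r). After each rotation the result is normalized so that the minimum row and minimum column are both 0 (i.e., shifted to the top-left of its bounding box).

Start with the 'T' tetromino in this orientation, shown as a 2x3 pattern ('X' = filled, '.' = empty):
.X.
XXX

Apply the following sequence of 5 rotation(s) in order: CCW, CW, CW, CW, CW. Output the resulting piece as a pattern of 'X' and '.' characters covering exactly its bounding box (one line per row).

Start:
.X.
XXX
After rotation 1 (CCW):
.X
XX
.X
After rotation 2 (CW):
.X.
XXX
After rotation 3 (CW):
X.
XX
X.
After rotation 4 (CW):
XXX
.X.
After rotation 5 (CW):
.X
XX
.X

Answer: .X
XX
.X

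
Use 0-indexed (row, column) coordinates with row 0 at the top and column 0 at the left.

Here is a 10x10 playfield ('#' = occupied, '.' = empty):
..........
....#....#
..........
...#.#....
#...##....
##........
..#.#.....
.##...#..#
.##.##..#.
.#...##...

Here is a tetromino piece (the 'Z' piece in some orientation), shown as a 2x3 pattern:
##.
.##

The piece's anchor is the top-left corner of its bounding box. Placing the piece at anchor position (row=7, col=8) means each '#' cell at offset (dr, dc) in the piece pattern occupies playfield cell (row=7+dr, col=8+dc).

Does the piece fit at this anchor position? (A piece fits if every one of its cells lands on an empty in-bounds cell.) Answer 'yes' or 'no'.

Check each piece cell at anchor (7, 8):
  offset (0,0) -> (7,8): empty -> OK
  offset (0,1) -> (7,9): occupied ('#') -> FAIL
  offset (1,1) -> (8,9): empty -> OK
  offset (1,2) -> (8,10): out of bounds -> FAIL
All cells valid: no

Answer: no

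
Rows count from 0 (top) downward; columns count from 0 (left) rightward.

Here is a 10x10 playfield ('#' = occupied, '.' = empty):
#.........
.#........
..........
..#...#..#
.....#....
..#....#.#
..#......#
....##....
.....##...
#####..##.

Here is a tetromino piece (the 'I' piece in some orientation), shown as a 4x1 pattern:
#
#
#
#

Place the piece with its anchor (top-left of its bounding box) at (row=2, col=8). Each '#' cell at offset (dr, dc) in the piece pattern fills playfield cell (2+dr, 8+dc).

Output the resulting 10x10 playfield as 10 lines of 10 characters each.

Answer: #.........
.#........
........#.
..#...#.##
.....#..#.
..#....###
..#......#
....##....
.....##...
#####..##.

Derivation:
Fill (2+0,8+0) = (2,8)
Fill (2+1,8+0) = (3,8)
Fill (2+2,8+0) = (4,8)
Fill (2+3,8+0) = (5,8)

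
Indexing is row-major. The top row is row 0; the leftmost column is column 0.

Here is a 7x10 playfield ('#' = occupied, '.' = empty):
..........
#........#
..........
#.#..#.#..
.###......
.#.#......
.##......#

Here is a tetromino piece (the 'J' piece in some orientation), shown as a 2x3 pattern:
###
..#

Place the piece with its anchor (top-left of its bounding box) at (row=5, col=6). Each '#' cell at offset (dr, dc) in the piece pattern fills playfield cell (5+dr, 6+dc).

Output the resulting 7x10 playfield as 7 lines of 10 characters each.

Answer: ..........
#........#
..........
#.#..#.#..
.###......
.#.#..###.
.##.....##

Derivation:
Fill (5+0,6+0) = (5,6)
Fill (5+0,6+1) = (5,7)
Fill (5+0,6+2) = (5,8)
Fill (5+1,6+2) = (6,8)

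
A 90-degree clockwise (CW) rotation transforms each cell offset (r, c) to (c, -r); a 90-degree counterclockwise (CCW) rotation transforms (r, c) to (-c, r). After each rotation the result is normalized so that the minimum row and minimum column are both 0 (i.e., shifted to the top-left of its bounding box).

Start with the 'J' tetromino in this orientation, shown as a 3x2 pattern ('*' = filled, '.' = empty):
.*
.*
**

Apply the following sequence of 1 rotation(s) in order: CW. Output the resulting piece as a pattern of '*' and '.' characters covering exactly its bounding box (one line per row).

Start:
.*
.*
**
After rotation 1 (CW):
*..
***

Answer: *..
***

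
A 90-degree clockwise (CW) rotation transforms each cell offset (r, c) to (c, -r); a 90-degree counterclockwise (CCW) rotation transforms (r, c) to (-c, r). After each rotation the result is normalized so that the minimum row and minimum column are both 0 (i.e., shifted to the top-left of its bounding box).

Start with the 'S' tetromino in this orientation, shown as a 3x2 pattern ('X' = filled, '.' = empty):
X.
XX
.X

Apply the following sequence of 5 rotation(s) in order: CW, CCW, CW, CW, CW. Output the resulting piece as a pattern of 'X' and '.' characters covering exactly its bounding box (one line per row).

Answer: .XX
XX.

Derivation:
Start:
X.
XX
.X
After rotation 1 (CW):
.XX
XX.
After rotation 2 (CCW):
X.
XX
.X
After rotation 3 (CW):
.XX
XX.
After rotation 4 (CW):
X.
XX
.X
After rotation 5 (CW):
.XX
XX.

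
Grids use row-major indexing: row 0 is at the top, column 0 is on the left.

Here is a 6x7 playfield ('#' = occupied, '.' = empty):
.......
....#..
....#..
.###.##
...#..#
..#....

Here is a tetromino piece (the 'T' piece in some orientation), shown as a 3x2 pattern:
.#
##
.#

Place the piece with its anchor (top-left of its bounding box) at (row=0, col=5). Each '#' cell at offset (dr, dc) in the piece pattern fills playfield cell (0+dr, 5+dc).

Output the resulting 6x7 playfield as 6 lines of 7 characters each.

Fill (0+0,5+1) = (0,6)
Fill (0+1,5+0) = (1,5)
Fill (0+1,5+1) = (1,6)
Fill (0+2,5+1) = (2,6)

Answer: ......#
....###
....#.#
.###.##
...#..#
..#....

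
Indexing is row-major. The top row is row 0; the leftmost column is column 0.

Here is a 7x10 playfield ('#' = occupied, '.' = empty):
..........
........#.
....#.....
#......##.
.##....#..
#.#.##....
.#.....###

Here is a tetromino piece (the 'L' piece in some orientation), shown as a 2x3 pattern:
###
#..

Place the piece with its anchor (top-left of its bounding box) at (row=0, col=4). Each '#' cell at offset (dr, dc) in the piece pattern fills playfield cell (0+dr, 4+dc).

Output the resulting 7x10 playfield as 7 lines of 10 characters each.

Fill (0+0,4+0) = (0,4)
Fill (0+0,4+1) = (0,5)
Fill (0+0,4+2) = (0,6)
Fill (0+1,4+0) = (1,4)

Answer: ....###...
....#...#.
....#.....
#......##.
.##....#..
#.#.##....
.#.....###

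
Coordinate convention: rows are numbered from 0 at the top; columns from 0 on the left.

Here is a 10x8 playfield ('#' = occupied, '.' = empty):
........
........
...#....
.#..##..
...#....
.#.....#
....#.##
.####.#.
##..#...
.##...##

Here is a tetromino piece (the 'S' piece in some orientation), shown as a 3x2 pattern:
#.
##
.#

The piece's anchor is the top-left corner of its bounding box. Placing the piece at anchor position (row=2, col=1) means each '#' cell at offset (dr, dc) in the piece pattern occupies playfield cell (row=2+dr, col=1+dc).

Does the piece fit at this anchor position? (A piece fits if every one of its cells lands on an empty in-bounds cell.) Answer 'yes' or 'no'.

Check each piece cell at anchor (2, 1):
  offset (0,0) -> (2,1): empty -> OK
  offset (1,0) -> (3,1): occupied ('#') -> FAIL
  offset (1,1) -> (3,2): empty -> OK
  offset (2,1) -> (4,2): empty -> OK
All cells valid: no

Answer: no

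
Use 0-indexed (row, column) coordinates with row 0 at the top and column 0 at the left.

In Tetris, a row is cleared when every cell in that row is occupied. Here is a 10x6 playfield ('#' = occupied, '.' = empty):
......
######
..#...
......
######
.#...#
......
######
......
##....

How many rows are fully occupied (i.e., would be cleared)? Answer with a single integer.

Answer: 3

Derivation:
Check each row:
  row 0: 6 empty cells -> not full
  row 1: 0 empty cells -> FULL (clear)
  row 2: 5 empty cells -> not full
  row 3: 6 empty cells -> not full
  row 4: 0 empty cells -> FULL (clear)
  row 5: 4 empty cells -> not full
  row 6: 6 empty cells -> not full
  row 7: 0 empty cells -> FULL (clear)
  row 8: 6 empty cells -> not full
  row 9: 4 empty cells -> not full
Total rows cleared: 3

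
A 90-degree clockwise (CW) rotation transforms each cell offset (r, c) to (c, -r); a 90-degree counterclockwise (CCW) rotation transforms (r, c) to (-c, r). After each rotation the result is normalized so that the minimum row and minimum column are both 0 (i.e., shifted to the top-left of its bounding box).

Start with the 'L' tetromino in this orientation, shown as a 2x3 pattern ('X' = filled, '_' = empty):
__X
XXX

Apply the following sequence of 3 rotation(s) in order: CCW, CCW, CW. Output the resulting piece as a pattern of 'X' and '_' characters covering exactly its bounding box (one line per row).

Start:
__X
XXX
After rotation 1 (CCW):
XX
_X
_X
After rotation 2 (CCW):
XXX
X__
After rotation 3 (CW):
XX
_X
_X

Answer: XX
_X
_X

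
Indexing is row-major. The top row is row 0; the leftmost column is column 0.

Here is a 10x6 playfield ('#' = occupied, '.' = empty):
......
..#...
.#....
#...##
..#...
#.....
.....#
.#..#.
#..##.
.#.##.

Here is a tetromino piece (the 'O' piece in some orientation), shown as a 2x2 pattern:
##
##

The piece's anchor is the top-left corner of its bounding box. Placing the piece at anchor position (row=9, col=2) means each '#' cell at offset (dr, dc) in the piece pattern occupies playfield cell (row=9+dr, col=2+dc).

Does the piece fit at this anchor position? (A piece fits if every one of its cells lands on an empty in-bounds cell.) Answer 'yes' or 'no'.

Answer: no

Derivation:
Check each piece cell at anchor (9, 2):
  offset (0,0) -> (9,2): empty -> OK
  offset (0,1) -> (9,3): occupied ('#') -> FAIL
  offset (1,0) -> (10,2): out of bounds -> FAIL
  offset (1,1) -> (10,3): out of bounds -> FAIL
All cells valid: no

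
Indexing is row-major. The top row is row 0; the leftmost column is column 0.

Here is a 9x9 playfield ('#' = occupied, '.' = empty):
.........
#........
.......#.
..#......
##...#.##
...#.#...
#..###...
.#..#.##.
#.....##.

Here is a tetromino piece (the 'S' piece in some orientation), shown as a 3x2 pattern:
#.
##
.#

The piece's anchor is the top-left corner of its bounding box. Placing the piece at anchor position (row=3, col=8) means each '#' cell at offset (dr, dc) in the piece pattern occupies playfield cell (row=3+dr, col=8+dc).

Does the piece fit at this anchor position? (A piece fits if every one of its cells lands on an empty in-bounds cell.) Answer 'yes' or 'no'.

Answer: no

Derivation:
Check each piece cell at anchor (3, 8):
  offset (0,0) -> (3,8): empty -> OK
  offset (1,0) -> (4,8): occupied ('#') -> FAIL
  offset (1,1) -> (4,9): out of bounds -> FAIL
  offset (2,1) -> (5,9): out of bounds -> FAIL
All cells valid: no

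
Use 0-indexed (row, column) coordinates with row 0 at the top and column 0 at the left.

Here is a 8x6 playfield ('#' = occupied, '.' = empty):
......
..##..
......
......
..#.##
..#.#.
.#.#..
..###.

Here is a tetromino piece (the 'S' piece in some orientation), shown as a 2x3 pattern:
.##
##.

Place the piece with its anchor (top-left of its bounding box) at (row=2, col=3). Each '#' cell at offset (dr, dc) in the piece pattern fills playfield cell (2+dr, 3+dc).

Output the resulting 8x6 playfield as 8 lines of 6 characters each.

Fill (2+0,3+1) = (2,4)
Fill (2+0,3+2) = (2,5)
Fill (2+1,3+0) = (3,3)
Fill (2+1,3+1) = (3,4)

Answer: ......
..##..
....##
...##.
..#.##
..#.#.
.#.#..
..###.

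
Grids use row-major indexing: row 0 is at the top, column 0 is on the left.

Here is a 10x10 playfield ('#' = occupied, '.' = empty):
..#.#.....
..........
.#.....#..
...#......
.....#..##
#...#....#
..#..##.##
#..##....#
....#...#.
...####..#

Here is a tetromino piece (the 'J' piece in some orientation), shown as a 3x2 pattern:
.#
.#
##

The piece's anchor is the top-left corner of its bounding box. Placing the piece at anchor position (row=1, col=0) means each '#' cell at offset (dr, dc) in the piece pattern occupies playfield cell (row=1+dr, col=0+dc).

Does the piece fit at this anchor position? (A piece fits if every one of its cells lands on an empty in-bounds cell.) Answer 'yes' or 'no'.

Check each piece cell at anchor (1, 0):
  offset (0,1) -> (1,1): empty -> OK
  offset (1,1) -> (2,1): occupied ('#') -> FAIL
  offset (2,0) -> (3,0): empty -> OK
  offset (2,1) -> (3,1): empty -> OK
All cells valid: no

Answer: no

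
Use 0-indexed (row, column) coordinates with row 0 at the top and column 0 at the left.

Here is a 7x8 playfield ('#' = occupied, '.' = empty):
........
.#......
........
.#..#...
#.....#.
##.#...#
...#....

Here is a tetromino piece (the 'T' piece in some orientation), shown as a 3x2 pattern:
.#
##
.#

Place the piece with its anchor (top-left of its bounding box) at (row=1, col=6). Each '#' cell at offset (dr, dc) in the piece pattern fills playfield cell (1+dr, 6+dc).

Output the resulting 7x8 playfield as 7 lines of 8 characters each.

Answer: ........
.#.....#
......##
.#..#..#
#.....#.
##.#...#
...#....

Derivation:
Fill (1+0,6+1) = (1,7)
Fill (1+1,6+0) = (2,6)
Fill (1+1,6+1) = (2,7)
Fill (1+2,6+1) = (3,7)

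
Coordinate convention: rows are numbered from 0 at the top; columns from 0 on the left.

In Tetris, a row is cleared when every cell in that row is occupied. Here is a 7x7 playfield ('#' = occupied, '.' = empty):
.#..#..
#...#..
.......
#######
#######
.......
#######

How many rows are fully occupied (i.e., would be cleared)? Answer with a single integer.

Check each row:
  row 0: 5 empty cells -> not full
  row 1: 5 empty cells -> not full
  row 2: 7 empty cells -> not full
  row 3: 0 empty cells -> FULL (clear)
  row 4: 0 empty cells -> FULL (clear)
  row 5: 7 empty cells -> not full
  row 6: 0 empty cells -> FULL (clear)
Total rows cleared: 3

Answer: 3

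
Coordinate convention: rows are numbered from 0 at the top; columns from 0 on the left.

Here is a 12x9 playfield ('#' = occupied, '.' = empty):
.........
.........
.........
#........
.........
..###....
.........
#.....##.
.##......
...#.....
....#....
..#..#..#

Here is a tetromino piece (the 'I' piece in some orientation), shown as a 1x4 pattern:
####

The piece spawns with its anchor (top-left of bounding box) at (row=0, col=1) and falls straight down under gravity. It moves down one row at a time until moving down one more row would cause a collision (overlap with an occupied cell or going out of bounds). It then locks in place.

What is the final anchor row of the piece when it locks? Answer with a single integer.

Answer: 4

Derivation:
Spawn at (row=0, col=1). Try each row:
  row 0: fits
  row 1: fits
  row 2: fits
  row 3: fits
  row 4: fits
  row 5: blocked -> lock at row 4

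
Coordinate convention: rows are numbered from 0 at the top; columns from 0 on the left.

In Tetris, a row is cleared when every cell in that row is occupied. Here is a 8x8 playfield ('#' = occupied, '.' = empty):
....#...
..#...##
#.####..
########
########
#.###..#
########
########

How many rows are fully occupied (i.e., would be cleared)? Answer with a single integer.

Answer: 4

Derivation:
Check each row:
  row 0: 7 empty cells -> not full
  row 1: 5 empty cells -> not full
  row 2: 3 empty cells -> not full
  row 3: 0 empty cells -> FULL (clear)
  row 4: 0 empty cells -> FULL (clear)
  row 5: 3 empty cells -> not full
  row 6: 0 empty cells -> FULL (clear)
  row 7: 0 empty cells -> FULL (clear)
Total rows cleared: 4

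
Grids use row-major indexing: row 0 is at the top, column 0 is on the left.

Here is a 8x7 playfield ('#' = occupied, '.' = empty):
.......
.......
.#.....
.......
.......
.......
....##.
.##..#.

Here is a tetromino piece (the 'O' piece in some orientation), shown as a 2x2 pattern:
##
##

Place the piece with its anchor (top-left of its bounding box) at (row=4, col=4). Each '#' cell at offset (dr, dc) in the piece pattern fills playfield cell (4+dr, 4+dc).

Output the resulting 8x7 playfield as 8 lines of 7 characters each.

Answer: .......
.......
.#.....
.......
....##.
....##.
....##.
.##..#.

Derivation:
Fill (4+0,4+0) = (4,4)
Fill (4+0,4+1) = (4,5)
Fill (4+1,4+0) = (5,4)
Fill (4+1,4+1) = (5,5)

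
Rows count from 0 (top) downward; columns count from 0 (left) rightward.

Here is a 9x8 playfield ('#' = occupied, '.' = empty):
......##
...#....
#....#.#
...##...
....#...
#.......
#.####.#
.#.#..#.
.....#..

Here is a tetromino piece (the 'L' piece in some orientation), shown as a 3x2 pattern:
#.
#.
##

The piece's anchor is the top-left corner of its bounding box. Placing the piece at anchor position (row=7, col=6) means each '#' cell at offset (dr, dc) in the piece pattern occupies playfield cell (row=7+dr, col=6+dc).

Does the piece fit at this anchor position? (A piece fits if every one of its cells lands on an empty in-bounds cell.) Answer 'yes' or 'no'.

Answer: no

Derivation:
Check each piece cell at anchor (7, 6):
  offset (0,0) -> (7,6): occupied ('#') -> FAIL
  offset (1,0) -> (8,6): empty -> OK
  offset (2,0) -> (9,6): out of bounds -> FAIL
  offset (2,1) -> (9,7): out of bounds -> FAIL
All cells valid: no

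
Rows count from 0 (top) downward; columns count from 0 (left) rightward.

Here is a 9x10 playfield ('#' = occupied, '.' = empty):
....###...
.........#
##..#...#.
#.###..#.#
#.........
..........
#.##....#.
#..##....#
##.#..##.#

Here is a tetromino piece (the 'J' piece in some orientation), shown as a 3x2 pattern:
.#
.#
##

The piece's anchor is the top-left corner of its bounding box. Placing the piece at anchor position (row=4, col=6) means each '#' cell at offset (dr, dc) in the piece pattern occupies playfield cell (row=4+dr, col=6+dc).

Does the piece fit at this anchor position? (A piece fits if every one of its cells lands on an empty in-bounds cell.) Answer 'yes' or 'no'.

Answer: yes

Derivation:
Check each piece cell at anchor (4, 6):
  offset (0,1) -> (4,7): empty -> OK
  offset (1,1) -> (5,7): empty -> OK
  offset (2,0) -> (6,6): empty -> OK
  offset (2,1) -> (6,7): empty -> OK
All cells valid: yes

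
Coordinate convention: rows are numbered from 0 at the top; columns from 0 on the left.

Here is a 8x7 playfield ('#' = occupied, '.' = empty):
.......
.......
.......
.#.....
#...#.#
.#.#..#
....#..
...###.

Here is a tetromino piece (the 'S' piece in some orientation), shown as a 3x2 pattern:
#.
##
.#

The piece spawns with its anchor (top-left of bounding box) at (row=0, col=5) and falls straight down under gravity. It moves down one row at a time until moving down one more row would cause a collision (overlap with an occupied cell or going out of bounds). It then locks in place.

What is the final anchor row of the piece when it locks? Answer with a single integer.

Spawn at (row=0, col=5). Try each row:
  row 0: fits
  row 1: fits
  row 2: blocked -> lock at row 1

Answer: 1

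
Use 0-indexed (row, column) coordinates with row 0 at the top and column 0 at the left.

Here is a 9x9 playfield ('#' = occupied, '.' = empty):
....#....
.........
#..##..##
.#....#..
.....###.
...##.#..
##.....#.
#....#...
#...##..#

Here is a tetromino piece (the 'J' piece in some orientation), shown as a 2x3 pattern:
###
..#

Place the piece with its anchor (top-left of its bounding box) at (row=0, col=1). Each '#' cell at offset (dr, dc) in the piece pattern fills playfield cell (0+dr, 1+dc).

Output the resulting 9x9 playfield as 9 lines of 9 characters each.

Answer: .####....
...#.....
#..##..##
.#....#..
.....###.
...##.#..
##.....#.
#....#...
#...##..#

Derivation:
Fill (0+0,1+0) = (0,1)
Fill (0+0,1+1) = (0,2)
Fill (0+0,1+2) = (0,3)
Fill (0+1,1+2) = (1,3)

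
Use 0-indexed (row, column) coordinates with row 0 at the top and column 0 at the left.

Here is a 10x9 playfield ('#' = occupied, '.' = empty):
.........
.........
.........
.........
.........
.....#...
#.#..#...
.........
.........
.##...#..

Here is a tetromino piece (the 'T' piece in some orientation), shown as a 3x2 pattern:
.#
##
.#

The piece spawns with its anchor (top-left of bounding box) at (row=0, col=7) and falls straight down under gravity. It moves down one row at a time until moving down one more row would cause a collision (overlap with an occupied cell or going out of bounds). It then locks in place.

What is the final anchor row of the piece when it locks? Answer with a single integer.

Spawn at (row=0, col=7). Try each row:
  row 0: fits
  row 1: fits
  row 2: fits
  row 3: fits
  row 4: fits
  row 5: fits
  row 6: fits
  row 7: fits
  row 8: blocked -> lock at row 7

Answer: 7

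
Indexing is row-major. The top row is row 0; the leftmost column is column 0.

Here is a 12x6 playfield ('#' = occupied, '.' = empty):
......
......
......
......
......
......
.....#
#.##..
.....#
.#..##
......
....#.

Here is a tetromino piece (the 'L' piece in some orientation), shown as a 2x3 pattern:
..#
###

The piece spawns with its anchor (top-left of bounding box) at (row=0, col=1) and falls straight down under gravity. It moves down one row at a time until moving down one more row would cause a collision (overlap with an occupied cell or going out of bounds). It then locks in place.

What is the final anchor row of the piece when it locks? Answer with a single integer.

Spawn at (row=0, col=1). Try each row:
  row 0: fits
  row 1: fits
  row 2: fits
  row 3: fits
  row 4: fits
  row 5: fits
  row 6: blocked -> lock at row 5

Answer: 5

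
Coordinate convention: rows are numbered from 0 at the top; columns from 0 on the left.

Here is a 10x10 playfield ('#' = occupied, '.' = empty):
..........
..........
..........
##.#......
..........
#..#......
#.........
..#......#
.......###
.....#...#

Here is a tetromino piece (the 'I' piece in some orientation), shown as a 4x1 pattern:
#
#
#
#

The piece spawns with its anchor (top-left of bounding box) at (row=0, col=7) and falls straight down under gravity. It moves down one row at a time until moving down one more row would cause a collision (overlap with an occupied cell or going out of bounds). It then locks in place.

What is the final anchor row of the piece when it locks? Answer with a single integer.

Spawn at (row=0, col=7). Try each row:
  row 0: fits
  row 1: fits
  row 2: fits
  row 3: fits
  row 4: fits
  row 5: blocked -> lock at row 4

Answer: 4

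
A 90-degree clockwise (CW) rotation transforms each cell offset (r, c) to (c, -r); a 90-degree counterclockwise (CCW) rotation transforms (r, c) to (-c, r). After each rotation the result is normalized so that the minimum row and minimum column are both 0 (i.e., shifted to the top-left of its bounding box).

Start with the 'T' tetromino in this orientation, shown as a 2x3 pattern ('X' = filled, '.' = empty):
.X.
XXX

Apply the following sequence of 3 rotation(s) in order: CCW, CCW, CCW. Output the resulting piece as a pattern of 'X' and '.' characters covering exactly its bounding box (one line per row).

Start:
.X.
XXX
After rotation 1 (CCW):
.X
XX
.X
After rotation 2 (CCW):
XXX
.X.
After rotation 3 (CCW):
X.
XX
X.

Answer: X.
XX
X.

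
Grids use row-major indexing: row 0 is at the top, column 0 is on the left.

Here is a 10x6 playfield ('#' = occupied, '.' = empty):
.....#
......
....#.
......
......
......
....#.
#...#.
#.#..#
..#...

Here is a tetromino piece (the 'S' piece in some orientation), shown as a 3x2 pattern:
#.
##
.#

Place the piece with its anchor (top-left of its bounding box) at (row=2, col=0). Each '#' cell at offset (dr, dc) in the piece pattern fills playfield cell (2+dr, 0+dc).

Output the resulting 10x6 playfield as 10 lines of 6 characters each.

Answer: .....#
......
#...#.
##....
.#....
......
....#.
#...#.
#.#..#
..#...

Derivation:
Fill (2+0,0+0) = (2,0)
Fill (2+1,0+0) = (3,0)
Fill (2+1,0+1) = (3,1)
Fill (2+2,0+1) = (4,1)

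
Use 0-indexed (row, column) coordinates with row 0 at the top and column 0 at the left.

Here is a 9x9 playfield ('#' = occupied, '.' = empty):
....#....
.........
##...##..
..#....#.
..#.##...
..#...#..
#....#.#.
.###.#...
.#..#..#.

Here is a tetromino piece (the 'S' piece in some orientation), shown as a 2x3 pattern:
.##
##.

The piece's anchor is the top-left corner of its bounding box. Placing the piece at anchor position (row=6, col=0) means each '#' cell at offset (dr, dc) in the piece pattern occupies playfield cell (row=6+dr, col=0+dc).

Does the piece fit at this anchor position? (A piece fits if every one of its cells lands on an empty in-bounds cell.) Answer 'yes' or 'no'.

Check each piece cell at anchor (6, 0):
  offset (0,1) -> (6,1): empty -> OK
  offset (0,2) -> (6,2): empty -> OK
  offset (1,0) -> (7,0): empty -> OK
  offset (1,1) -> (7,1): occupied ('#') -> FAIL
All cells valid: no

Answer: no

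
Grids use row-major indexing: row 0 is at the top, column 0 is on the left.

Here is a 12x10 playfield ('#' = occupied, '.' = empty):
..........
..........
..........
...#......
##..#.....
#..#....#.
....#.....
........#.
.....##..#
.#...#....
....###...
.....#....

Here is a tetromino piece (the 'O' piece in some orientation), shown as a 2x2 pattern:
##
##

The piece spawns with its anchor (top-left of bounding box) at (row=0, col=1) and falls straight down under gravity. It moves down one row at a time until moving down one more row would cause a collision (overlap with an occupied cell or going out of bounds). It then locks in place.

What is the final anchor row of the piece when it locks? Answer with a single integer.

Spawn at (row=0, col=1). Try each row:
  row 0: fits
  row 1: fits
  row 2: fits
  row 3: blocked -> lock at row 2

Answer: 2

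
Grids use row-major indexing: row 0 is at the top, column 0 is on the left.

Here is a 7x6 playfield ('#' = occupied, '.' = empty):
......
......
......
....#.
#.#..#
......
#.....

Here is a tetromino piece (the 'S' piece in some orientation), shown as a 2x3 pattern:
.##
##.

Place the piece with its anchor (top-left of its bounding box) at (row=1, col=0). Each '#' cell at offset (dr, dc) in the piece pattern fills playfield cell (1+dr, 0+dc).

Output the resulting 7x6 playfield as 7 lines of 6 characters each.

Answer: ......
.##...
##....
....#.
#.#..#
......
#.....

Derivation:
Fill (1+0,0+1) = (1,1)
Fill (1+0,0+2) = (1,2)
Fill (1+1,0+0) = (2,0)
Fill (1+1,0+1) = (2,1)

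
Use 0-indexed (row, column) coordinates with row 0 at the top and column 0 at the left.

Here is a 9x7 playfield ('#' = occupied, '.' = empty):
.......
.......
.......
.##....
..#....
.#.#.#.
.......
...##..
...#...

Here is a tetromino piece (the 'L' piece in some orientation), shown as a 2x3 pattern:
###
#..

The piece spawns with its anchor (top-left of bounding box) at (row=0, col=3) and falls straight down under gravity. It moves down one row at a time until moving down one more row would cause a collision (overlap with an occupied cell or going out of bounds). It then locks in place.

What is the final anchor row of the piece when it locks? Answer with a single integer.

Spawn at (row=0, col=3). Try each row:
  row 0: fits
  row 1: fits
  row 2: fits
  row 3: fits
  row 4: blocked -> lock at row 3

Answer: 3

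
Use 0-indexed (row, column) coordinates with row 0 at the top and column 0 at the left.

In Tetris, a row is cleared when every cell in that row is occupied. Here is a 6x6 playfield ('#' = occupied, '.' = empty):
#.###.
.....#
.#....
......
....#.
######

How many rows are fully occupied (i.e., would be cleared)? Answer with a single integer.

Check each row:
  row 0: 2 empty cells -> not full
  row 1: 5 empty cells -> not full
  row 2: 5 empty cells -> not full
  row 3: 6 empty cells -> not full
  row 4: 5 empty cells -> not full
  row 5: 0 empty cells -> FULL (clear)
Total rows cleared: 1

Answer: 1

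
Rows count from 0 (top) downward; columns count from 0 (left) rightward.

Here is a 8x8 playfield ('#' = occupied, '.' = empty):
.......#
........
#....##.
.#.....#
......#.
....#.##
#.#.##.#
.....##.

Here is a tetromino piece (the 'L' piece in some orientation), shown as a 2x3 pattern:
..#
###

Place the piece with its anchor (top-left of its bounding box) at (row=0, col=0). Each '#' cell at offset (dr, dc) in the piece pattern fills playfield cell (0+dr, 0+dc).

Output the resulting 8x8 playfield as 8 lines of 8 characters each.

Fill (0+0,0+2) = (0,2)
Fill (0+1,0+0) = (1,0)
Fill (0+1,0+1) = (1,1)
Fill (0+1,0+2) = (1,2)

Answer: ..#....#
###.....
#....##.
.#.....#
......#.
....#.##
#.#.##.#
.....##.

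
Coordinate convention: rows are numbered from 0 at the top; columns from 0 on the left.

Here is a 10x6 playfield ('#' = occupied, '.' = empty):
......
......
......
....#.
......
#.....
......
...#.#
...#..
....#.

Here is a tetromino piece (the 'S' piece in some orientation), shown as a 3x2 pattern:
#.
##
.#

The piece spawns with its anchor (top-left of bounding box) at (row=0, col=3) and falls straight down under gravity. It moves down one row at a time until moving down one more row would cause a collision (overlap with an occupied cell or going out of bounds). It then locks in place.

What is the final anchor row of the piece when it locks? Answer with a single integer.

Answer: 0

Derivation:
Spawn at (row=0, col=3). Try each row:
  row 0: fits
  row 1: blocked -> lock at row 0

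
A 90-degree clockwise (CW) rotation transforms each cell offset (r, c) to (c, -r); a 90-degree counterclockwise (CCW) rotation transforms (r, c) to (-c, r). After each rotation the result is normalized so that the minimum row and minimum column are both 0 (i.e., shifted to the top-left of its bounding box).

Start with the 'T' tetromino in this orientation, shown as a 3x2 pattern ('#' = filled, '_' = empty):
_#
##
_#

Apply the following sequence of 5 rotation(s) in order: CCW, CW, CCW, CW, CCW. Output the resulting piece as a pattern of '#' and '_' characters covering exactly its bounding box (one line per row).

Start:
_#
##
_#
After rotation 1 (CCW):
###
_#_
After rotation 2 (CW):
_#
##
_#
After rotation 3 (CCW):
###
_#_
After rotation 4 (CW):
_#
##
_#
After rotation 5 (CCW):
###
_#_

Answer: ###
_#_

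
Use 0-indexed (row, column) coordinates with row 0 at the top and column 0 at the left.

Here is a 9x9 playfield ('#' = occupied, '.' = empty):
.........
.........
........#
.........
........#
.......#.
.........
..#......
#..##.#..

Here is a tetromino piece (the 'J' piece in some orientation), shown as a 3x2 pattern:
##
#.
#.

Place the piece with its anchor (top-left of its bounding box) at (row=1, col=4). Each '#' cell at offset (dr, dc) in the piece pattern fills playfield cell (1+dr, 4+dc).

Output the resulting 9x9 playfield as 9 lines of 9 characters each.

Answer: .........
....##...
....#...#
....#....
........#
.......#.
.........
..#......
#..##.#..

Derivation:
Fill (1+0,4+0) = (1,4)
Fill (1+0,4+1) = (1,5)
Fill (1+1,4+0) = (2,4)
Fill (1+2,4+0) = (3,4)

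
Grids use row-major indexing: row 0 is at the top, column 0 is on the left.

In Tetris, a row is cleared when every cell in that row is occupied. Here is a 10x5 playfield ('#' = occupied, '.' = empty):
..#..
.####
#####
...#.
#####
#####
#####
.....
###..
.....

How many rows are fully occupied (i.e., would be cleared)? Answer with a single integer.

Answer: 4

Derivation:
Check each row:
  row 0: 4 empty cells -> not full
  row 1: 1 empty cell -> not full
  row 2: 0 empty cells -> FULL (clear)
  row 3: 4 empty cells -> not full
  row 4: 0 empty cells -> FULL (clear)
  row 5: 0 empty cells -> FULL (clear)
  row 6: 0 empty cells -> FULL (clear)
  row 7: 5 empty cells -> not full
  row 8: 2 empty cells -> not full
  row 9: 5 empty cells -> not full
Total rows cleared: 4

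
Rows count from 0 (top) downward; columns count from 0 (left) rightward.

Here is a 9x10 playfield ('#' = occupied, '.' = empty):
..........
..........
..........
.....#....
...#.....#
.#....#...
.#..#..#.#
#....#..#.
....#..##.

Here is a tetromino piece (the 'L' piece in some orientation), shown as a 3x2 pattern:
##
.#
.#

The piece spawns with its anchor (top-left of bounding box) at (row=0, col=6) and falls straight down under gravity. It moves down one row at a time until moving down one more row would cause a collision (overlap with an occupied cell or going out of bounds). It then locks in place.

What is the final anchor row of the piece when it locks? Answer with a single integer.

Answer: 3

Derivation:
Spawn at (row=0, col=6). Try each row:
  row 0: fits
  row 1: fits
  row 2: fits
  row 3: fits
  row 4: blocked -> lock at row 3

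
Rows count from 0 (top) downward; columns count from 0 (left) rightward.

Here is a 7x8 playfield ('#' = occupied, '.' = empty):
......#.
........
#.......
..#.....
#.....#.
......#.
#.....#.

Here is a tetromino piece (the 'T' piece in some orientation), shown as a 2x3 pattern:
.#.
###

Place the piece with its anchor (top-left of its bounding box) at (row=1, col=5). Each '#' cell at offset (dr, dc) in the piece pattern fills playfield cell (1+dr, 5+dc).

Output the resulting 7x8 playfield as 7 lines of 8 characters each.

Answer: ......#.
......#.
#....###
..#.....
#.....#.
......#.
#.....#.

Derivation:
Fill (1+0,5+1) = (1,6)
Fill (1+1,5+0) = (2,5)
Fill (1+1,5+1) = (2,6)
Fill (1+1,5+2) = (2,7)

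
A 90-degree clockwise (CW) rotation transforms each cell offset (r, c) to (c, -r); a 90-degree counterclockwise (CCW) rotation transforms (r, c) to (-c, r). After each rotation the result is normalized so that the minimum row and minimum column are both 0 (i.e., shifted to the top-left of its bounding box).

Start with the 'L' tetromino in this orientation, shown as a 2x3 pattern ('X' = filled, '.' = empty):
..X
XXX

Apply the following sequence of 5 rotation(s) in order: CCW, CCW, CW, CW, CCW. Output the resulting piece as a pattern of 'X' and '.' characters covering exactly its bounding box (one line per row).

Answer: XX
.X
.X

Derivation:
Start:
..X
XXX
After rotation 1 (CCW):
XX
.X
.X
After rotation 2 (CCW):
XXX
X..
After rotation 3 (CW):
XX
.X
.X
After rotation 4 (CW):
..X
XXX
After rotation 5 (CCW):
XX
.X
.X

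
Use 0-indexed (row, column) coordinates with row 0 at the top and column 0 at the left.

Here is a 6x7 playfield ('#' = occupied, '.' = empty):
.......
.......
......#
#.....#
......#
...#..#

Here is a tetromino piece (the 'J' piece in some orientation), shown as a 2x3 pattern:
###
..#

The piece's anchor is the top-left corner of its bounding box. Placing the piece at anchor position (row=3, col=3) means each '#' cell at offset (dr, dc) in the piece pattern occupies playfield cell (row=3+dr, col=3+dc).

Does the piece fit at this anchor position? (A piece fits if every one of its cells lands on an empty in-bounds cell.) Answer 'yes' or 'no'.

Check each piece cell at anchor (3, 3):
  offset (0,0) -> (3,3): empty -> OK
  offset (0,1) -> (3,4): empty -> OK
  offset (0,2) -> (3,5): empty -> OK
  offset (1,2) -> (4,5): empty -> OK
All cells valid: yes

Answer: yes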